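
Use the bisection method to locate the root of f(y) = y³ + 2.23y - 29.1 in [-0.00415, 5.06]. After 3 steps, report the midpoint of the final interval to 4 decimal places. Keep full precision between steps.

f(-0.004150) = -29.109255, f(5.060000) = 111.738016 (opposite signs)
step 1: m = 2.527925, f(m) = -7.308263 < 0 → root in [2.527925, 5.060000]
step 2: m = 3.793962, f(m) = 33.971407 > 0 → root in [2.527925, 3.793962]
step 3: m = 3.160944, f(m) = 9.531681 > 0 → root in [2.527925, 3.160944]
Midpoint of [2.527925, 3.160944] = 2.844434

2.8444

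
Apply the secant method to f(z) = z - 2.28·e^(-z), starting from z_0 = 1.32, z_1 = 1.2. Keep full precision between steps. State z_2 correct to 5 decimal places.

f(z_0) = 0.710932, f(z_1) = 0.513277
z_2 = 1.200000 - (0.513277)·(1.200000 - 1.320000)/(0.513277 - (0.710932)) = 0.888379; f(z_2) = -0.049435

0.88838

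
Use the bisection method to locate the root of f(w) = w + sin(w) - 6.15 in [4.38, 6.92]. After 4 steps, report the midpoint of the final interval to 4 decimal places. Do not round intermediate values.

f(4.380000) = -2.715266, f(6.920000) = 1.364637 (opposite signs)
step 1: m = 5.650000, f(m) = -1.091716 < 0 → root in [5.650000, 6.920000]
step 2: m = 6.285000, f(m) = 0.136815 > 0 → root in [5.650000, 6.285000]
step 3: m = 5.967500, f(m) = -0.492968 < 0 → root in [5.967500, 6.285000]
step 4: m = 6.126250, f(m) = -0.180042 < 0 → root in [6.126250, 6.285000]
Midpoint of [6.126250, 6.285000] = 6.205625

6.2056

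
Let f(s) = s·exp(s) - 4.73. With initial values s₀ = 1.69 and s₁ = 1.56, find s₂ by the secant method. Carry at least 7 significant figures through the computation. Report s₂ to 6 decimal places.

f(s_0) = 4.428922, f(s_1) = 2.693761
s_2 = 1.560000 - (2.693761)·(1.560000 - 1.690000)/(2.693761 - (4.428922)) = 1.358181; f(s_2) = 0.552116

1.358181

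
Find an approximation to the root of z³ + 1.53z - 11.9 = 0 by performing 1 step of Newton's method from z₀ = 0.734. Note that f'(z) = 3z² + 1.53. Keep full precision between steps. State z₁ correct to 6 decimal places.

z_0 = 0.734000: f = -10.381533, f' = 3.146268 → z_1 = 0.734000 - (-10.381533)/(3.146268) = 4.033634

4.033634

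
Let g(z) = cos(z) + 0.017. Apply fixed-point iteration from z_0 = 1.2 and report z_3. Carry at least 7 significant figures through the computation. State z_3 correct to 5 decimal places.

0.60201

z_1 = g(1.200000) = 0.379358
z_2 = g(0.379358) = 0.945903
z_3 = g(0.945903) = 0.602011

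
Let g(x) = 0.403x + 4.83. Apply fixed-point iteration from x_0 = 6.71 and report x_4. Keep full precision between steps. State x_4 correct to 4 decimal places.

8.0540

x_1 = g(6.710000) = 7.534130
x_2 = g(7.534130) = 7.866254
x_3 = g(7.866254) = 8.000101
x_4 = g(8.000101) = 8.054041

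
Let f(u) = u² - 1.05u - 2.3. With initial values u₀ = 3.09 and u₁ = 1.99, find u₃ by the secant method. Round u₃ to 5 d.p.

2.13141

f(u_0) = 4.003600, f(u_1) = -0.429400
u_2 = 1.990000 - (-0.429400)·(1.990000 - 3.090000)/(-0.429400 - (4.003600)) = 2.096551; f(u_2) = -0.105853
u_3 = 2.096551 - (-0.105853)·(2.096551 - 1.990000)/(-0.105853 - (-0.429400)) = 2.131410; f(u_3) = 0.004930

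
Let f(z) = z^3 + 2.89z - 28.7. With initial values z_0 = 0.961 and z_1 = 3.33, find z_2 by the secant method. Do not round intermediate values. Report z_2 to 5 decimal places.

2.34397

f(z_0) = -25.035206, f(z_1) = 17.849737
z_2 = 3.330000 - (17.849737)·(3.330000 - 0.961000)/(17.849737 - (-25.035206)) = 2.343966; f(z_2) = -9.047782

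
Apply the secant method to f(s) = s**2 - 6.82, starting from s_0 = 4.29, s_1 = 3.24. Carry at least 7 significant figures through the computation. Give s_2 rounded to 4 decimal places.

2.7516

f(s_0) = 11.584100, f(s_1) = 3.677600
s_2 = 3.240000 - (3.677600)·(3.240000 - 4.290000)/(3.677600 - (11.584100)) = 2.751607; f(s_2) = 0.751341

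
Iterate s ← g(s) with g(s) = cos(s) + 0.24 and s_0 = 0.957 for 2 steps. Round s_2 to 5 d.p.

s_1 = g(0.957000) = 0.815975
s_2 = g(0.815975) = 0.925159

0.92516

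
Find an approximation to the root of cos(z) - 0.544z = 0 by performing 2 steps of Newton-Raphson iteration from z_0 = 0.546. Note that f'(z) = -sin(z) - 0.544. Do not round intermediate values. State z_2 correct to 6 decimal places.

0.998271

z_0 = 0.546000: f = 0.557584, f' = -1.063273 → z_1 = 0.546000 - (0.557584)/(-1.063273) = 1.070404
z_1 = 1.070404: f = -0.102530, f' = -1.421394 → z_2 = 1.070404 - (-0.102530)/(-1.421394) = 0.998271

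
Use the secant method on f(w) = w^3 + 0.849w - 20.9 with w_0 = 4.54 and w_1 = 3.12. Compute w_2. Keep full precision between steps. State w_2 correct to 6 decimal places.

2.852798

f(w_0) = 76.531124, f(w_1) = 12.120208
w_2 = 3.120000 - (12.120208)·(3.120000 - 4.540000)/(12.120208 - (76.531124)) = 2.852798; f(w_2) = 4.739410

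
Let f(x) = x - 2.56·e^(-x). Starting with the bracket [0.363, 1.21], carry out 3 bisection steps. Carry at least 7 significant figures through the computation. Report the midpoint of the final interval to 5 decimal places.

0.94531

f(0.363000) = -1.417701, f(1.210000) = 0.446615 (opposite signs)
step 1: m = 0.786500, f(m) = -0.379416 < 0 → root in [0.786500, 1.210000]
step 2: m = 0.998250, f(m) = 0.054829 > 0 → root in [0.786500, 0.998250]
step 3: m = 0.892375, f(m) = -0.156410 < 0 → root in [0.892375, 0.998250]
Midpoint of [0.892375, 0.998250] = 0.945312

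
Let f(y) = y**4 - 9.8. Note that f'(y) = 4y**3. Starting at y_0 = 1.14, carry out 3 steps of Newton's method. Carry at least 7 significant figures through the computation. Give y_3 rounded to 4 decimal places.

y_0 = 1.140000: f = -8.111040, f' = 5.926176 → y_1 = 1.140000 - (-8.111040)/(5.926176) = 2.508680
y_1 = 2.508680: f = 29.807845, f' = 63.153279 → y_2 = 2.508680 - (29.807845)/(63.153279) = 2.036688
y_2 = 2.036688: f = 7.406723, f' = 33.793534 → y_3 = 2.036688 - (7.406723)/(33.793534) = 1.817512

1.8175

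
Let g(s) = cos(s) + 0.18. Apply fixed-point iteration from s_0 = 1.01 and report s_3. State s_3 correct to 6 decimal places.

0.772089

s_1 = g(1.010000) = 0.711861
s_2 = g(0.711861) = 0.937148
s_3 = g(0.937148) = 0.772089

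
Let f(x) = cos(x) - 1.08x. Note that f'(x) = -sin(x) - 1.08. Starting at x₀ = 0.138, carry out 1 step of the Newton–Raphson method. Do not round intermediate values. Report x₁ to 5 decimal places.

x_0 = 0.138000: f = 0.841453, f' = -1.217562 → x_1 = 0.138000 - (0.841453)/(-1.217562) = 0.829096

0.82910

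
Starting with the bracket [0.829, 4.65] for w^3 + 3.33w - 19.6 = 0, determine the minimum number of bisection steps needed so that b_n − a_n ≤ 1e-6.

22

Initial width b − a = 4.65 − 0.829 = 3.821000.
After n steps the width is (b−a)/2^n; need (b−a)/2^n ≤ 1e-6.
So n ≥ log₂(3.821000/1e-6) = log₂(3821000.0000) ≈ 21.8655.
Hence n = 22.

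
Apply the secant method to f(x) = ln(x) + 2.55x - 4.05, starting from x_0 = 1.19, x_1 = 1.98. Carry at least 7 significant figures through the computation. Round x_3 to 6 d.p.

1.443812

f(x_0) = -0.841547, f(x_1) = 1.682097
x_2 = 1.980000 - (1.682097)·(1.980000 - 1.190000)/(1.682097 - (-0.841547)) = 1.453437; f(x_2) = 0.030196
x_3 = 1.453437 - (0.030196)·(1.453437 - 1.980000)/(0.030196 - (1.682097)) = 1.443812; f(x_3) = -0.000993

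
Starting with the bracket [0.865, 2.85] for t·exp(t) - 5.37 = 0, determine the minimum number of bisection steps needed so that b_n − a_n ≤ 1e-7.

Initial width b − a = 2.85 − 0.865 = 1.985000.
After n steps the width is (b−a)/2^n; need (b−a)/2^n ≤ 1e-7.
So n ≥ log₂(1.985000/1e-7) = log₂(19850000.0000) ≈ 24.2426.
Hence n = 25.

25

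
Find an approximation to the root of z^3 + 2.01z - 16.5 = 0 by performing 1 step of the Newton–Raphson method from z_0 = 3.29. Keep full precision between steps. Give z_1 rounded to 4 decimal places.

2.5440

f'(z) = 3z^2 + 2.01
z_0 = 3.290000: f = 25.724189, f' = 34.482300 → z_1 = 3.290000 - (25.724189)/(34.482300) = 2.543989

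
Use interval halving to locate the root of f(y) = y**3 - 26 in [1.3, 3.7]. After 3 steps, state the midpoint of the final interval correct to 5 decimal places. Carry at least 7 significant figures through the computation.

f(1.300000) = -23.803000, f(3.700000) = 24.653000 (opposite signs)
step 1: m = 2.500000, f(m) = -10.375000 < 0 → root in [2.500000, 3.700000]
step 2: m = 3.100000, f(m) = 3.791000 > 0 → root in [2.500000, 3.100000]
step 3: m = 2.800000, f(m) = -4.048000 < 0 → root in [2.800000, 3.100000]
Midpoint of [2.800000, 3.100000] = 2.950000

2.95000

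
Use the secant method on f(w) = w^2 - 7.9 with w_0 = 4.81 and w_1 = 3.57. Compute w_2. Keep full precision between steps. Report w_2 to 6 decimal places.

2.991850

f(w_0) = 15.236100, f(w_1) = 4.844900
w_2 = 3.570000 - (4.844900)·(3.570000 - 4.810000)/(4.844900 - (15.236100)) = 2.991850; f(w_2) = 1.051164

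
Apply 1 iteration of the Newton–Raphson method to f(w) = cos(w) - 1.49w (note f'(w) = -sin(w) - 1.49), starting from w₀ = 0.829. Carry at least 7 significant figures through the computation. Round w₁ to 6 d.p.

0.577751

w_0 = 0.829000: f = -0.559597, f' = -2.227256 → w_1 = 0.829000 - (-0.559597)/(-2.227256) = 0.577751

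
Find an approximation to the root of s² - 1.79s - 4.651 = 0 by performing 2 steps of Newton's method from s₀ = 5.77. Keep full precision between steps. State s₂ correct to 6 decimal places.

3.303018

Newton update: s ← s − f(s)/f'(s).
f'(s) = 2s - 1.79
s_0 = 5.770000: f = 18.313600, f' = 9.750000 → s_1 = 5.770000 - (18.313600)/(9.750000) = 3.891682
s_1 = 3.891682: f = 3.528078, f' = 5.993364 → s_2 = 3.891682 - (3.528078)/(5.993364) = 3.303018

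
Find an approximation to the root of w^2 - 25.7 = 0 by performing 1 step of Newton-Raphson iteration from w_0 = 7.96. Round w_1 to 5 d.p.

5.59432

f'(w) = 2w
w_0 = 7.960000: f = 37.661600, f' = 15.920000 → w_1 = 7.960000 - (37.661600)/(15.920000) = 5.594322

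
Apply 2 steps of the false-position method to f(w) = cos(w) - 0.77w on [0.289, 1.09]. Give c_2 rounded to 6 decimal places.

f(0.289000) = 0.735999, f(1.090000) = -0.376815
step 1: c = 0.818770, f(c) = 0.052667 > 0 → new bracket [0.818770, 1.090000]
step 2: c = 0.852031, f(c) = 0.002392 > 0 → new bracket [0.852031, 1.090000]

0.852031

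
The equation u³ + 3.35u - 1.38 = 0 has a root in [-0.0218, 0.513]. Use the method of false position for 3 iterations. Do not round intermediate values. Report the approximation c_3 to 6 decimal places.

0.393703

f(-0.021800) = -1.453040, f(0.513000) = 0.473556
step 1: c = 0.381547, f(c) = -0.046274 < 0 → new bracket [0.381547, 0.513000]
step 2: c = 0.393248, f(c) = -0.001805 < 0 → new bracket [0.393248, 0.513000]
step 3: c = 0.393703, f(c) = -0.000071 < 0 → new bracket [0.393703, 0.513000]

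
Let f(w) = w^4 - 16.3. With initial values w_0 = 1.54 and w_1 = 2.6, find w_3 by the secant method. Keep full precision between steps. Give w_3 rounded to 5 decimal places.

1.94060

Secant update: w_(k+1) = w_k − f(w_k)·(w_k − w_(k-1))/(f(w_k) − f(w_(k-1))).
f(w_0) = -10.675513, f(w_1) = 29.397600
w_2 = 2.600000 - (29.397600)·(2.600000 - 1.540000)/(29.397600 - (-10.675513)) = 1.822385; f(w_2) = -5.270382
w_3 = 1.822385 - (-5.270382)·(1.822385 - 2.600000)/(-5.270382 - (29.397600)) = 1.940601; f(w_3) = -2.117741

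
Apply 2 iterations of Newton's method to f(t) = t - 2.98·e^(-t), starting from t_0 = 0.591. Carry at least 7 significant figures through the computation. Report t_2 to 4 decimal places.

f'(t) = 1 + 2.98·e^(-t)
t_0 = 0.591000: f = -1.059244, f' = 2.650244 → t_1 = 0.591000 - (-1.059244)/(2.650244) = 0.990678
t_1 = 0.990678: f = -0.115870, f' = 2.106548 → t_2 = 0.990678 - (-0.115870)/(2.106548) = 1.045683

1.0457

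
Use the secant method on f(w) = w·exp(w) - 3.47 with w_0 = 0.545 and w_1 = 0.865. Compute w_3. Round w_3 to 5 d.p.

f(w_0) = -2.530088, f(w_1) = -1.415620
w_2 = 0.865000 - (-1.415620)·(0.865000 - 0.545000)/(-1.415620 - (-2.530088)) = 1.271470; f(w_2) = 1.064179
w_3 = 1.271470 - (1.064179)·(1.271470 - 0.865000)/(1.064179 - (-1.415620)) = 1.097038; f(w_3) = -0.184064

1.09704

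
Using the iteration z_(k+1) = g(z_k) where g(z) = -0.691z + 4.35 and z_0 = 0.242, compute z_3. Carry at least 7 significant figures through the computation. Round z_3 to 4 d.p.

3.3413

z_1 = g(0.242000) = 4.182778
z_2 = g(4.182778) = 1.459700
z_3 = g(1.459700) = 3.341347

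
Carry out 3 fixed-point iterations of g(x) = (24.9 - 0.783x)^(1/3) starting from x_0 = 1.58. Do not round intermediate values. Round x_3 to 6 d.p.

x_1 = g(1.580000) = 2.870929
x_2 = g(2.870929) = 2.829454
x_3 = g(2.829454) = 2.830805

2.830805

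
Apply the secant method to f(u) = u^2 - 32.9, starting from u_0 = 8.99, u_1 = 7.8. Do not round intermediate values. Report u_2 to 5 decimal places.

f(u_0) = 47.920100, f(u_1) = 27.940000
u_2 = 7.800000 - (27.940000)·(7.800000 - 8.990000)/(27.940000 - (47.920100)) = 6.135914; f(u_2) = 4.749443

6.13591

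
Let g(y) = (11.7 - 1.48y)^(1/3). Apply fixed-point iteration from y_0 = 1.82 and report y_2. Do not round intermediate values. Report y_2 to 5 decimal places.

2.05045

y_1 = g(1.820000) = 2.080577
y_2 = g(2.080577) = 2.050446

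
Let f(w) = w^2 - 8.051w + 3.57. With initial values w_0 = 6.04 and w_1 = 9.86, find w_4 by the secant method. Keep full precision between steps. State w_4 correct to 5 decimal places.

7.58782

f(w_0) = -8.576440, f(w_1) = 21.406740
w_2 = 9.860000 - (21.406740)·(9.860000 - 6.040000)/(21.406740 - (-8.576440)) = 7.132679; f(w_2) = -2.980087
w_3 = 7.132679 - (-2.980087)·(7.132679 - 9.860000)/(-2.980087 - (21.406740)) = 7.465960; f(w_3) = -0.797887
w_4 = 7.465960 - (-0.797887)·(7.465960 - 7.132679)/(-0.797887 - (-2.980087)) = 7.587818; f(w_4) = 0.055463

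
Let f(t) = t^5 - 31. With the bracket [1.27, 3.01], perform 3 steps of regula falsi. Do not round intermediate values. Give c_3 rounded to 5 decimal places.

False-position update: c = (a·f(b) − b·f(a))/(f(b) − f(a)); replace the endpoint whose sign matches f(c).
f(1.270000) = -27.696163, f(3.010000) = 216.077090
step 1: c = 1.467689, f(c) = -24.189635 < 0 → new bracket [1.467689, 3.010000]
step 2: c = 1.622966, f(c) = -19.739763 < 0 → new bracket [1.622966, 3.010000]
step 3: c = 1.739072, f(c) = -15.093010 < 0 → new bracket [1.739072, 3.010000]

1.73907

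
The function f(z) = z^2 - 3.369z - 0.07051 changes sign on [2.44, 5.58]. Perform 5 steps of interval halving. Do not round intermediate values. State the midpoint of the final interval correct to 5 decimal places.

3.37219

f(2.440000) = -2.337270, f(5.580000) = 12.266870 (opposite signs)
step 1: m = 4.010000, f(m) = 2.499900 > 0 → root in [2.440000, 4.010000]
step 2: m = 3.225000, f(m) = -0.534910 < 0 → root in [3.225000, 4.010000]
step 3: m = 3.617500, f(m) = 0.828439 > 0 → root in [3.225000, 3.617500]
step 4: m = 3.421250, f(m) = 0.108250 > 0 → root in [3.225000, 3.421250]
step 5: m = 3.323125, f(m) = -0.222958 < 0 → root in [3.323125, 3.421250]
Midpoint of [3.323125, 3.421250] = 3.372187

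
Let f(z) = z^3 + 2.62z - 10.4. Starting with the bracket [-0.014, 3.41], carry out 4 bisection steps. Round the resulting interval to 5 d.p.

[1.69800, 1.91200]

f(-0.014000) = -10.436683, f(3.410000) = 38.186021 (opposite signs)
step 1: m = 1.698000, f(m) = -1.055560 < 0 → root in [1.698000, 3.410000]
step 2: m = 2.554000, f(m) = 12.951007 > 0 → root in [1.698000, 2.554000]
step 3: m = 2.126000, f(m) = 4.779376 > 0 → root in [1.698000, 2.126000]
step 4: m = 1.912000, f(m) = 1.599223 > 0 → root in [1.698000, 1.912000]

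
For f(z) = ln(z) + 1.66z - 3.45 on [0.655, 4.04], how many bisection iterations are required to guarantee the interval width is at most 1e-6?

Initial width b − a = 4.04 − 0.655 = 3.385000.
After n steps the width is (b−a)/2^n; need (b−a)/2^n ≤ 1e-6.
So n ≥ log₂(3.385000/1e-6) = log₂(3385000.0000) ≈ 21.6907.
Hence n = 22.

22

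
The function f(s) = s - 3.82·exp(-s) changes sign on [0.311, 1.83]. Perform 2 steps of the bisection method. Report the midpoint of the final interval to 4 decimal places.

f(0.311000) = -2.487967, f(1.830000) = 1.217220 (opposite signs)
step 1: m = 1.070500, f(m) = -0.239138 < 0 → root in [1.070500, 1.830000]
step 2: m = 1.450250, f(m) = 0.554415 > 0 → root in [1.070500, 1.450250]
Midpoint of [1.070500, 1.450250] = 1.260375

1.2604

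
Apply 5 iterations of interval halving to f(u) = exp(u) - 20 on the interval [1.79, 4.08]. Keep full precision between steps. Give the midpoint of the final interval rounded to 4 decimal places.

2.9708

f(1.790000) = -14.010548, f(4.080000) = 39.145470 (opposite signs)
step 1: m = 2.935000, f(m) = -1.178497 < 0 → root in [2.935000, 4.080000]
step 2: m = 3.507500, f(m) = 13.364752 > 0 → root in [2.935000, 3.507500]
step 3: m = 3.221250, f(m) = 5.059425 > 0 → root in [2.935000, 3.221250]
step 4: m = 3.078125, f(m) = 1.717644 > 0 → root in [2.935000, 3.078125]
step 5: m = 3.006563, f(m) = 0.217782 > 0 → root in [2.935000, 3.006563]
Midpoint of [2.935000, 3.006563] = 2.970781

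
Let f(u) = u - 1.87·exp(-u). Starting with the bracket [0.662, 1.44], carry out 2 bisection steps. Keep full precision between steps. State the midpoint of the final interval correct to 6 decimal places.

0.759250

f(0.662000) = -0.302581, f(1.440000) = 0.996945 (opposite signs)
step 1: m = 1.051000, f(m) = 0.397270 > 0 → root in [0.662000, 1.051000]
step 2: m = 0.856500, f(m) = 0.062412 > 0 → root in [0.662000, 0.856500]
Midpoint of [0.662000, 0.856500] = 0.759250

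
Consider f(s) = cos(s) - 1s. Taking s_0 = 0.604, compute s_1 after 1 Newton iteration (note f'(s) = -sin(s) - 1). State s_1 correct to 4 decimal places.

Newton update: s ← s − f(s)/f'(s).
s_0 = 0.604000: f = 0.219070, f' = -1.567939 → s_1 = 0.604000 - (0.219070)/(-1.567939) = 0.743719

0.7437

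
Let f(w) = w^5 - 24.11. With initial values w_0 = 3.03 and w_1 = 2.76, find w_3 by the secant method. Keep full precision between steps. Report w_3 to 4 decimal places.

Secant update: w_(k+1) = w_k − f(w_k)·(w_k − w_(k-1))/(f(w_k) − f(w_(k-1))).
f(w_0) = 231.285442, f(w_1) = 136.046810
w_2 = 2.760000 - (136.046810)·(2.760000 - 3.030000)/(136.046810 - (231.285442)) = 2.374309; f(w_2) = 51.344756
w_3 = 2.374309 - (51.344756)·(2.374309 - 2.760000)/(51.344756 - (136.046810)) = 2.140511; f(w_3) = 20.825296

2.1405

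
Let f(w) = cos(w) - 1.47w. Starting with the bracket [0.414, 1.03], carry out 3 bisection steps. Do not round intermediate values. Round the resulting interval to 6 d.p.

[0.568000, 0.645000]

f(0.414000) = 0.306939, f(1.030000) = -0.999281 (opposite signs)
step 1: m = 0.722000, f(m) = -0.310855 < 0 → root in [0.414000, 0.722000]
step 2: m = 0.568000, f(m) = 0.008019 > 0 → root in [0.568000, 0.722000]
step 3: m = 0.645000, f(m) = -0.149050 < 0 → root in [0.568000, 0.645000]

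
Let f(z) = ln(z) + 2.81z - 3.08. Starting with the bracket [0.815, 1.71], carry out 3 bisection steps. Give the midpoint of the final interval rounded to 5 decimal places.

1.09469

f(0.815000) = -0.994417, f(1.710000) = 2.261593 (opposite signs)
step 1: m = 1.262500, f(m) = 0.700719 > 0 → root in [0.815000, 1.262500]
step 2: m = 1.038750, f(m) = -0.123094 < 0 → root in [1.038750, 1.262500]
step 3: m = 1.150625, f(m) = 0.293562 > 0 → root in [1.038750, 1.150625]
Midpoint of [1.038750, 1.150625] = 1.094687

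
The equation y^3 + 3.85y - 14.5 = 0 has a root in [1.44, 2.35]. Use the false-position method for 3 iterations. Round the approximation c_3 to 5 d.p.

1.92018

False-position update: c = (a·f(b) − b·f(a))/(f(b) − f(a)); replace the endpoint whose sign matches f(c).
f(1.440000) = -5.970016, f(2.350000) = 7.525375
step 1: c = 1.842561, f(c) = -1.150592 < 0 → new bracket [1.842561, 2.350000]
step 2: c = 1.909856, f(c) = -0.180752 < 0 → new bracket [1.909856, 2.350000]
step 3: c = 1.920180, f(c) = -0.027423 < 0 → new bracket [1.920180, 2.350000]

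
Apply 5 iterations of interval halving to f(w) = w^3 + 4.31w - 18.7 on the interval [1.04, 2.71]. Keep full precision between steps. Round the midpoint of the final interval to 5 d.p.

f(1.040000) = -13.092736, f(2.710000) = 12.882611 (opposite signs)
step 1: m = 1.875000, f(m) = -4.026953 < 0 → root in [1.875000, 2.710000]
step 2: m = 2.292500, f(m) = 3.229038 > 0 → root in [1.875000, 2.292500]
step 3: m = 2.083750, f(m) = -0.671366 < 0 → root in [2.083750, 2.292500]
step 4: m = 2.188125, f(m) = 1.207323 > 0 → root in [2.083750, 2.188125]
step 5: m = 2.135938, f(m) = 0.250527 > 0 → root in [2.083750, 2.135938]
Midpoint of [2.083750, 2.135938] = 2.109844

2.10984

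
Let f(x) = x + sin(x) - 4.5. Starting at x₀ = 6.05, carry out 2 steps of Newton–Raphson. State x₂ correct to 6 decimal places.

5.321556

f'(x) = 1 + cos(x)
x_0 = 6.050000: f = 1.318922, f' = 1.972935 → x_1 = 6.050000 - (1.318922)/(1.972935) = 5.381492
x_1 = 5.381492: f = 0.097114, f' = 1.620283 → x_2 = 5.381492 - (0.097114)/(1.620283) = 5.321556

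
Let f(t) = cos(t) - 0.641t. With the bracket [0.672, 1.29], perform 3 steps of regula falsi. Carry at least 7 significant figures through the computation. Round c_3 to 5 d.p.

0.93112

f(0.672000) = 0.351826, f(1.290000) = -0.549769
step 1: c = 0.913160, f(c) = 0.025913 > 0 → new bracket [0.913160, 1.290000]
step 2: c = 0.930122, f(c) = 0.001528 > 0 → new bracket [0.930122, 1.290000]
step 3: c = 0.931119, f(c) = 0.000089 > 0 → new bracket [0.931119, 1.290000]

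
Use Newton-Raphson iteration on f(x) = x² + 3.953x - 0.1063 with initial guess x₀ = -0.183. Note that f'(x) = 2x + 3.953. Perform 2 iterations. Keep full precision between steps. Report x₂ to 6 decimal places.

x_0 = -0.183000: f = -0.796210, f' = 3.587000 → x_1 = -0.183000 - (-0.796210)/(3.587000) = 0.038971
x_1 = 0.038971: f = 0.049271, f' = 4.030942 → x_2 = 0.038971 - (0.049271)/(4.030942) = 0.026748

0.026748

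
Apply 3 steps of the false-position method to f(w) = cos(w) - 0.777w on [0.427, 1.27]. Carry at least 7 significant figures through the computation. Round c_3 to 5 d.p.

False-position update: c = (a·f(b) − b·f(a))/(f(b) − f(a)); replace the endpoint whose sign matches f(c).
f(0.427000) = 0.578433, f(1.270000) = -0.690509
step 1: c = 0.811272, f(c) = 0.058218 > 0 → new bracket [0.811272, 1.270000]
step 2: c = 0.846941, f(c) = 0.004205 > 0 → new bracket [0.846941, 1.270000]
step 3: c = 0.849502, f(c) = 0.000295 > 0 → new bracket [0.849502, 1.270000]

0.84950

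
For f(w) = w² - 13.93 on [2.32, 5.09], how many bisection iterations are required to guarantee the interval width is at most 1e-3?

12

Initial width b − a = 5.09 − 2.32 = 2.770000.
After n steps the width is (b−a)/2^n; need (b−a)/2^n ≤ 1e-3.
So n ≥ log₂(2.770000/1e-3) = log₂(2770.0000) ≈ 11.4357.
Hence n = 12.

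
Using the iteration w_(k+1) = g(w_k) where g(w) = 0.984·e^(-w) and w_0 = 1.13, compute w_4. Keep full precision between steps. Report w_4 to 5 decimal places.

0.60836

w_1 = g(1.130000) = 0.317865
w_2 = g(0.317865) = 0.716058
w_3 = g(0.716058) = 0.480856
w_4 = g(0.480856) = 0.608362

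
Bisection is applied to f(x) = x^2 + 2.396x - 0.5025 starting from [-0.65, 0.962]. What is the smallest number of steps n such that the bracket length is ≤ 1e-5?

Initial width b − a = 0.962 − -0.65 = 1.612000.
After n steps the width is (b−a)/2^n; need (b−a)/2^n ≤ 1e-5.
So n ≥ log₂(1.612000/1e-5) = log₂(161200.0000) ≈ 17.2985.
Hence n = 18.

18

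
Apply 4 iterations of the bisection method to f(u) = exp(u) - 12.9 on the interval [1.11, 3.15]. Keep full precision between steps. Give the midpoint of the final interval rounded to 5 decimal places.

f(1.110000) = -9.865642, f(3.150000) = 10.436065 (opposite signs)
step 1: m = 2.130000, f(m) = -4.485133 < 0 → root in [2.130000, 3.150000]
step 2: m = 2.640000, f(m) = 1.113204 > 0 → root in [2.130000, 2.640000]
step 3: m = 2.385000, f(m) = -2.040937 < 0 → root in [2.385000, 2.640000]
step 4: m = 2.512500, f(m) = -0.564269 < 0 → root in [2.512500, 2.640000]
Midpoint of [2.512500, 2.640000] = 2.576250

2.57625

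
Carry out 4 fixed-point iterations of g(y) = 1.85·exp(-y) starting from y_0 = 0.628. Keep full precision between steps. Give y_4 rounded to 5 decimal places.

0.73097

y_1 = g(0.628000) = 0.987267
y_2 = g(0.987267) = 0.689298
y_3 = g(0.689298) = 0.928567
y_4 = g(0.928567) = 0.730971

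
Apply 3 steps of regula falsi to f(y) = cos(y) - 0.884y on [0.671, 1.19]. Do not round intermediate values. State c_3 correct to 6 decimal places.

0.793394

f(0.671000) = 0.190036, f(1.190000) = -0.680300
step 1: c = 0.784323, f(c) = 0.014526 > 0 → new bracket [0.784323, 1.190000]
step 2: c = 0.792804, f(c) = 0.001013 > 0 → new bracket [0.792804, 1.190000]
step 3: c = 0.793394, f(c) = 0.000070 > 0 → new bracket [0.793394, 1.190000]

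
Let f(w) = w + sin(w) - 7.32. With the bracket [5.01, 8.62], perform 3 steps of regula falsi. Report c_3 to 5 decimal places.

6.81347

False-position update: c = (a·f(b) − b·f(a))/(f(b) − f(a)); replace the endpoint whose sign matches f(c).
f(5.010000) = -3.266040, f(8.620000) = 2.020677
step 1: c = 7.240194, f(c) = 0.737666 > 0 → new bracket [5.010000, 7.240194]
step 2: c = 6.829290, f(c) = 0.028652 > 0 → new bracket [5.010000, 6.829290]
step 3: c = 6.813468, f(c) = -0.000754 < 0 → new bracket [6.813468, 6.829290]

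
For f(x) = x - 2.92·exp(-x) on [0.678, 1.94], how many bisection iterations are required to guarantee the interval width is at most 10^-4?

Initial width b − a = 1.94 − 0.678 = 1.262000.
After n steps the width is (b−a)/2^n; need (b−a)/2^n ≤ 10^-4.
So n ≥ log₂(1.262000/10^-4) = log₂(12620.0000) ≈ 13.6234.
Hence n = 14.

14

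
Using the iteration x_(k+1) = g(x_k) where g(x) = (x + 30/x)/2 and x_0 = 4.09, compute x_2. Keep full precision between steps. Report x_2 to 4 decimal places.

5.4821

x_1 = g(4.090000) = 5.712482
x_2 = g(5.712482) = 5.482070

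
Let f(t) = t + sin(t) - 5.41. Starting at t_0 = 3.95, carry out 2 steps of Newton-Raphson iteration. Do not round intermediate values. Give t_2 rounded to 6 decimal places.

Newton update: t ← t − f(t)/f'(t).
f'(t) = 1 + cos(t)
t_0 = 3.950000: f = -2.183188, f' = 0.309349 → t_1 = 3.950000 - (-2.183188)/(0.309349) = 11.007365
t_1 = 11.007365: f = 4.597435, f' = 1.011790 → t_2 = 11.007365 - (4.597435)/(1.011790) = 6.463505

6.463505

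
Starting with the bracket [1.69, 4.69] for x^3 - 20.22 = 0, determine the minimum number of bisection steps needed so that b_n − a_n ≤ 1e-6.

22

Initial width b − a = 4.69 − 1.69 = 3.000000.
After n steps the width is (b−a)/2^n; need (b−a)/2^n ≤ 1e-6.
So n ≥ log₂(3.000000/1e-6) = log₂(3000000.0000) ≈ 21.5165.
Hence n = 22.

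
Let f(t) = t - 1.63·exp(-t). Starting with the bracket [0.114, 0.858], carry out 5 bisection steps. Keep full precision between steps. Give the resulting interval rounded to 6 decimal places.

[0.741750, 0.765000]

f(0.114000) = -1.340380, f(0.858000) = 0.166865 (opposite signs)
step 1: m = 0.486000, f(m) = -0.516583 < 0 → root in [0.486000, 0.858000]
step 2: m = 0.672000, f(m) = -0.160418 < 0 → root in [0.672000, 0.858000]
step 3: m = 0.765000, f(m) = 0.006506 > 0 → root in [0.672000, 0.765000]
step 4: m = 0.718500, f(m) = -0.076097 < 0 → root in [0.718500, 0.765000]
step 5: m = 0.741750, f(m) = -0.034586 < 0 → root in [0.741750, 0.765000]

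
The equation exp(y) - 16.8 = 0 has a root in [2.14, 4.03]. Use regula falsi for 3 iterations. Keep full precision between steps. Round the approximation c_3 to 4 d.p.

2.7337

f(2.140000) = -8.300562, f(4.030000) = 39.460911
step 1: c = 2.468467, f(c) = -4.995664 < 0 → new bracket [2.468467, 4.030000]
step 2: c = 2.643939, f(c) = -2.731488 < 0 → new bracket [2.643939, 4.030000]
step 3: c = 2.733671, f(c) = -1.410720 < 0 → new bracket [2.733671, 4.030000]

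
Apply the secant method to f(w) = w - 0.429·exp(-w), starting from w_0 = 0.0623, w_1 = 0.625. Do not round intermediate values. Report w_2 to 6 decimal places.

0.322789

Secant update: w_(k+1) = w_k − f(w_k)·(w_k − w_(k-1))/(f(w_k) − f(w_(k-1))).
f(w_0) = -0.340789, f(w_1) = 0.395373
w_2 = 0.625000 - (0.395373)·(0.625000 - 0.062300)/(0.395373 - (-0.340789)) = 0.322789; f(w_2) = 0.012138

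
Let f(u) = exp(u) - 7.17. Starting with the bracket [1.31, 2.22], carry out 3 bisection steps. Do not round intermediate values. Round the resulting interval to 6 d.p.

[1.878750, 1.992500]

f(1.310000) = -3.463826, f(2.220000) = 2.037331 (opposite signs)
step 1: m = 1.765000, f(m) = -1.328428 < 0 → root in [1.765000, 2.220000]
step 2: m = 1.992500, f(m) = 0.163845 > 0 → root in [1.765000, 1.992500]
step 3: m = 1.878750, f(m) = -0.624682 < 0 → root in [1.878750, 1.992500]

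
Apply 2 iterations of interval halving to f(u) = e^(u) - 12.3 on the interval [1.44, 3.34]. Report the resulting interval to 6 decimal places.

f(1.440000) = -8.079304, f(3.340000) = 15.919127 (opposite signs)
step 1: m = 2.390000, f(m) = -1.386506 < 0 → root in [2.390000, 3.340000]
step 2: m = 2.865000, f(m) = 5.249053 > 0 → root in [2.390000, 2.865000]

[2.390000, 2.865000]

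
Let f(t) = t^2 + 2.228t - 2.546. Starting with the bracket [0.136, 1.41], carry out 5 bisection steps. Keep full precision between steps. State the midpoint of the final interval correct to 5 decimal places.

f(0.136000) = -2.224496, f(1.410000) = 2.583580 (opposite signs)
step 1: m = 0.773000, f(m) = -0.226227 < 0 → root in [0.773000, 1.410000]
step 2: m = 1.091500, f(m) = 1.077234 > 0 → root in [0.773000, 1.091500]
step 3: m = 0.932250, f(m) = 0.400143 > 0 → root in [0.773000, 0.932250]
step 4: m = 0.852625, f(m) = 0.080618 > 0 → root in [0.773000, 0.852625]
step 5: m = 0.812812, f(m) = -0.074390 < 0 → root in [0.812812, 0.852625]
Midpoint of [0.812812, 0.852625] = 0.832719

0.83272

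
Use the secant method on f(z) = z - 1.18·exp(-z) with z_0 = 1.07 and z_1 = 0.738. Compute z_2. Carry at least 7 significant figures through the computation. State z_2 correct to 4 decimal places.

f(z_0) = 0.665250, f(z_1) = 0.173878
z_2 = 0.738000 - (0.173878)·(0.738000 - 1.070000)/(0.173878 - (0.665250)) = 0.620517; f(z_2) = -0.013929

0.6205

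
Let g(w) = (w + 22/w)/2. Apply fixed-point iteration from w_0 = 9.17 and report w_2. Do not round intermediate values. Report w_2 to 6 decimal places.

w_1 = g(9.170000) = 5.784564
w_2 = g(5.784564) = 4.793895

4.793895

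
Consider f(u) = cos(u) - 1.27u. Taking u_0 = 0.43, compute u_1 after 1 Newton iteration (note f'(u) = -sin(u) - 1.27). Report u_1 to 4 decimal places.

u_0 = 0.430000: f = 0.362866, f' = -1.686871 → u_1 = 0.430000 - (0.362866)/(-1.686871) = 0.645112

0.6451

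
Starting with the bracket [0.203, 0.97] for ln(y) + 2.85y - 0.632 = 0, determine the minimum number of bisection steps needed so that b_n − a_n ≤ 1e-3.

10

Initial width b − a = 0.97 − 0.203 = 0.767000.
After n steps the width is (b−a)/2^n; need (b−a)/2^n ≤ 1e-3.
So n ≥ log₂(0.767000/1e-3) = log₂(767.0000) ≈ 9.5831.
Hence n = 10.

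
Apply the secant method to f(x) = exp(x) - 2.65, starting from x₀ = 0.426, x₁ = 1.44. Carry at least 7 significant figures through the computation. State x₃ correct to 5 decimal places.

0.94686

f(x_0) = -1.118879, f(x_1) = 1.570696
x_2 = 1.440000 - (1.570696)·(1.440000 - 0.426000)/(1.570696 - (-1.118879)) = 0.847830; f(x_2) = -0.315425
x_3 = 0.847830 - (-0.315425)·(0.847830 - 1.440000)/(-0.315425 - (1.570696)) = 0.946861; f(x_3) = -0.072393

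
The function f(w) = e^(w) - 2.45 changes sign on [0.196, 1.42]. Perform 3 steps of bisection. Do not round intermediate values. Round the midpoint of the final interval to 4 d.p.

0.8845

f(0.196000) = -1.233473, f(1.420000) = 1.687120 (opposite signs)
step 1: m = 0.808000, f(m) = -0.206583 < 0 → root in [0.808000, 1.420000]
step 2: m = 1.114000, f(m) = 0.596520 > 0 → root in [0.808000, 1.114000]
step 3: m = 0.961000, f(m) = 0.164309 > 0 → root in [0.808000, 0.961000]
Midpoint of [0.808000, 0.961000] = 0.884500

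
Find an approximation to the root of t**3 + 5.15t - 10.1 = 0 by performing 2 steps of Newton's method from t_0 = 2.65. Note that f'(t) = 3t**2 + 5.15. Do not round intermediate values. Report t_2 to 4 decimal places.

1.4648

Newton update: t ← t − f(t)/f'(t).
t_0 = 2.650000: f = 22.157125, f' = 26.217500 → t_1 = 2.650000 - (22.157125)/(26.217500) = 1.804873
t_1 = 1.804873: f = 5.074585, f' = 14.922696 → t_2 = 1.804873 - (5.074585)/(14.922696) = 1.464814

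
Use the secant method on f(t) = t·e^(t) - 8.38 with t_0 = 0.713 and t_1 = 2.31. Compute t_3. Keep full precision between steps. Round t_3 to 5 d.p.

f(t_0) = -6.925407, f(t_1) = 14.891921
t_2 = 2.310000 - (14.891921)·(2.310000 - 0.713000)/(14.891921 - (-6.925407)) = 1.219931; f(t_2) = -4.248151
t_3 = 1.219931 - (-4.248151)·(1.219931 - 2.310000)/(-4.248151 - (14.891921)) = 1.461872; f(t_3) = -2.073440

1.46187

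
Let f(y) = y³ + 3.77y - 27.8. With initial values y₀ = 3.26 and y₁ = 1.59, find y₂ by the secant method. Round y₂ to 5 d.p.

2.39447

Secant update: y_(k+1) = y_k − f(y_k)·(y_k − y_(k-1))/(f(y_k) − f(y_(k-1))).
f(y_0) = 19.136176, f(y_1) = -17.786021
y_2 = 1.590000 - (-17.786021)·(1.590000 - 3.260000)/(-17.786021 - (19.136176)) = 2.394466; f(y_2) = -5.044269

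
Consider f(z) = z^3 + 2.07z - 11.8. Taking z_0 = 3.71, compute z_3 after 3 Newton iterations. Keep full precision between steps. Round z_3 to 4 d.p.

f'(z) = 3z^2 + 2.07
z_0 = 3.710000: f = 46.944511, f' = 43.362300 → z_1 = 3.710000 - (46.944511)/(43.362300) = 2.627389
z_1 = 2.627389: f = 11.776012, f' = 22.779516 → z_2 = 2.627389 - (11.776012)/(22.779516) = 2.110433
z_2 = 2.110433: f = 1.968306, f' = 15.431778 → z_3 = 2.110433 - (1.968306)/(15.431778) = 1.982884

1.9829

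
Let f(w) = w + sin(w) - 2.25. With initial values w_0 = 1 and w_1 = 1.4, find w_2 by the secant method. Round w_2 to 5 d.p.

1.30040

f(w_0) = -0.408529, f(w_1) = 0.135450
w_2 = 1.400000 - (0.135450)·(1.400000 - 1.000000)/(0.135450 - (-0.408529)) = 1.300401; f(w_2) = 0.014066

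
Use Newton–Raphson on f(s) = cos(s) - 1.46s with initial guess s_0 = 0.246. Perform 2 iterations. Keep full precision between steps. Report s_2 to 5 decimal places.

Newton update: s ← s − f(s)/f'(s).
f'(s) = -sin(s) - 1.46
s_0 = 0.246000: f = 0.610734, f' = -1.703526 → s_1 = 0.246000 - (0.610734)/(-1.703526) = 0.604512
s_1 = 0.604512: f = -0.059808, f' = -2.028360 → s_2 = 0.604512 - (-0.059808)/(-2.028360) = 0.575026

0.57503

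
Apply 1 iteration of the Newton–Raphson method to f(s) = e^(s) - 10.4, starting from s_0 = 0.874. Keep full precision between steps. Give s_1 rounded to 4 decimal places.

4.2137

f'(s) = e^(s)
s_0 = 0.874000: f = -8.003522, f' = 2.396478 → s_1 = 0.874000 - (-8.003522)/(2.396478) = 4.213703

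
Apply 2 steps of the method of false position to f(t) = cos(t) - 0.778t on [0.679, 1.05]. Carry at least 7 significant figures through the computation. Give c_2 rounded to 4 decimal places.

f(0.679000) = 0.249939, f(1.050000) = -0.319329
step 1: c = 0.841889, f(c) = 0.011066 > 0 → new bracket [0.841889, 1.050000]
step 2: c = 0.848859, f(c) = 0.000428 > 0 → new bracket [0.848859, 1.050000]

0.8489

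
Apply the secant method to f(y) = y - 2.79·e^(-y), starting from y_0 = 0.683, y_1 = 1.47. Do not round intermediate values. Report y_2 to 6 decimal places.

Secant update: y_(k+1) = y_k − f(y_k)·(y_k − y_(k-1))/(f(y_k) − f(y_(k-1))).
f(y_0) = -0.726227, f(y_1) = 0.828508
y_2 = 1.470000 - (0.828508)·(1.470000 - 0.683000)/(0.828508 - (-0.726227)) = 1.050613; f(y_2) = 0.074885

1.050613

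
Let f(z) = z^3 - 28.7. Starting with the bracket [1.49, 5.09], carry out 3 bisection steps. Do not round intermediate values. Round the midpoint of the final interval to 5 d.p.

f(1.490000) = -25.392051, f(5.090000) = 103.172229 (opposite signs)
step 1: m = 3.290000, f(m) = 6.911289 > 0 → root in [1.490000, 3.290000]
step 2: m = 2.390000, f(m) = -15.048081 < 0 → root in [2.390000, 3.290000]
step 3: m = 2.840000, f(m) = -5.793696 < 0 → root in [2.840000, 3.290000]
Midpoint of [2.840000, 3.290000] = 3.065000

3.06500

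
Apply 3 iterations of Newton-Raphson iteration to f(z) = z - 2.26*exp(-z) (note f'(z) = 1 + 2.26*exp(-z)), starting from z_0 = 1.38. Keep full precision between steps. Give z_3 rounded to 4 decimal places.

0.9098

z_0 = 1.380000: f = 0.811432, f' = 1.568568 → z_1 = 1.380000 - (0.811432)/(1.568568) = 0.862692
z_1 = 0.862692: f = -0.091083, f' = 1.953775 → z_2 = 0.862692 - (-0.091083)/(1.953775) = 0.909311
z_2 = 0.909311: f = -0.001021, f' = 1.910332 → z_3 = 0.909311 - (-0.001021)/(1.910332) = 0.909845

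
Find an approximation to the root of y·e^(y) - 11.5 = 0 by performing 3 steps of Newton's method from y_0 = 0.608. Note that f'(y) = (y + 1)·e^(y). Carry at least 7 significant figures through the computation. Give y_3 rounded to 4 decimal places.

y_0 = 0.608000: f = -10.383253, f' = 2.953501 → y_1 = 0.608000 - (-10.383253)/(2.953501) = 4.123575
y_1 = 4.123575: f = 243.253263, f' = 316.532973 → y_2 = 4.123575 - (243.253263)/(316.532973) = 3.355082
y_2 = 3.355082: f = 84.616273, f' = 124.764236 → y_3 = 3.355082 - (84.616273)/(124.764236) = 2.676873

2.6769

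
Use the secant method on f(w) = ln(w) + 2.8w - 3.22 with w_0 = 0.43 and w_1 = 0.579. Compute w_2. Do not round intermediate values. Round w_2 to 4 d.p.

1.0262

f(w_0) = -2.859970, f(w_1) = -2.145253
w_2 = 0.579000 - (-2.145253)·(0.579000 - 0.430000)/(-2.145253 - (-2.859970)) = 1.026230; f(w_2) = -0.320666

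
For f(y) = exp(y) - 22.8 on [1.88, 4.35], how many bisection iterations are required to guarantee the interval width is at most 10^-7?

Initial width b − a = 4.35 − 1.88 = 2.470000.
After n steps the width is (b−a)/2^n; need (b−a)/2^n ≤ 10^-7.
So n ≥ log₂(2.470000/10^-7) = log₂(24700000.0000) ≈ 24.5580.
Hence n = 25.

25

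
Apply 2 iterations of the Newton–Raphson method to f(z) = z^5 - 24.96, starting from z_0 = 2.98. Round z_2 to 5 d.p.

f'(z) = 5z^4
z_0 = 2.980000: f = 210.047282, f' = 394.307521 → z_1 = 2.980000 - (210.047282)/(394.307521) = 2.447301
z_1 = 2.447301: f = 62.828333, f' = 179.357461 → z_2 = 2.447301 - (62.828333)/(179.357461) = 2.097004

2.09700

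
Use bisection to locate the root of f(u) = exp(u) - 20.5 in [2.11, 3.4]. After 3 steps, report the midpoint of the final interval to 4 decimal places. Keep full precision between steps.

f(2.110000) = -12.251759, f(3.400000) = 9.464100 (opposite signs)
step 1: m = 2.755000, f(m) = -4.778959 < 0 → root in [2.755000, 3.400000]
step 2: m = 3.077500, f(m) = 1.204074 > 0 → root in [2.755000, 3.077500]
step 3: m = 2.916250, f(m) = -2.028112 < 0 → root in [2.916250, 3.077500]
Midpoint of [2.916250, 3.077500] = 2.996875

2.9969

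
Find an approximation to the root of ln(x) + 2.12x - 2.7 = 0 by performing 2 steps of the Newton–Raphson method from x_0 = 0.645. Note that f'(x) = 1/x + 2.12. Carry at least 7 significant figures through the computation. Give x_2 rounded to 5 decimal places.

1.19059

Newton update: x ← x − f(x)/f'(x).
x_0 = 0.645000: f = -1.771105, f' = 3.670388 → x_1 = 0.645000 - (-1.771105)/(3.670388) = 1.127539
x_1 = 1.127539: f = -0.189580, f' = 3.006887 → x_2 = 1.127539 - (-0.189580)/(3.006887) = 1.190588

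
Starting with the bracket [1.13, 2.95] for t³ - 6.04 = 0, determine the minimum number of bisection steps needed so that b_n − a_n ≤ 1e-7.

Initial width b − a = 2.95 − 1.13 = 1.820000.
After n steps the width is (b−a)/2^n; need (b−a)/2^n ≤ 1e-7.
So n ≥ log₂(1.820000/1e-7) = log₂(18200000.0000) ≈ 24.1174.
Hence n = 25.

25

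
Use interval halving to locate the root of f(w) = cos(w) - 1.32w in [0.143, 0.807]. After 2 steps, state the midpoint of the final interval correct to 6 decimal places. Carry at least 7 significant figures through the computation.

f(0.143000) = 0.801033, f(0.807000) = -0.373572 (opposite signs)
step 1: m = 0.475000, f(m) = 0.262293 > 0 → root in [0.475000, 0.807000]
step 2: m = 0.641000, f(m) = -0.044622 < 0 → root in [0.475000, 0.641000]
Midpoint of [0.475000, 0.641000] = 0.558000

0.558000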